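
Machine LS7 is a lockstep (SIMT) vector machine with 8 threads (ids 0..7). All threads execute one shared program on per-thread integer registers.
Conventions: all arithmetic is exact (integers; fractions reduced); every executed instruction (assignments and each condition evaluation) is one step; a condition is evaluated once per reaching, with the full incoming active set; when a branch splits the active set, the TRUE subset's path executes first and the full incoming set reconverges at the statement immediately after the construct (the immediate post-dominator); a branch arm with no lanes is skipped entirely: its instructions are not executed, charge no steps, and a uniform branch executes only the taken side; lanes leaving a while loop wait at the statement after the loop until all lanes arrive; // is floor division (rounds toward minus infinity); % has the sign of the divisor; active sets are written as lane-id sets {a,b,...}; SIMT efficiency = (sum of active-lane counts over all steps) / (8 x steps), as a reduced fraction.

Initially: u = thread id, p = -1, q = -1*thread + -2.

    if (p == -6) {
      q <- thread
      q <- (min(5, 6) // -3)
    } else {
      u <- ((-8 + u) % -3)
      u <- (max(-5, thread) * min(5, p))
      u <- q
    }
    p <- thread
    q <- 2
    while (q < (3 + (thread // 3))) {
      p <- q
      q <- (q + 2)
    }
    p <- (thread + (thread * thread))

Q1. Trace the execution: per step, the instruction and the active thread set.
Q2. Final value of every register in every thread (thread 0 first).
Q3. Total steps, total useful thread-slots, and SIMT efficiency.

step 0: eval (p == -6)               {0,1,2,3,4,5,6,7}
step 1: u <- ((-8 + u) % -3)         {0,1,2,3,4,5,6,7}
step 2: u <- (max(-5, thread) * min(5, p)) {0,1,2,3,4,5,6,7}
step 3: u <- q                       {0,1,2,3,4,5,6,7}
step 4: p <- thread                  {0,1,2,3,4,5,6,7}
step 5: q <- 2                       {0,1,2,3,4,5,6,7}
step 6: eval (q < (3 + (thread // 3))) {0,1,2,3,4,5,6,7}
step 7: p <- q                       {0,1,2,3,4,5,6,7}
step 8: q <- (q + 2)                 {0,1,2,3,4,5,6,7}
step 9: eval (q < (3 + (thread // 3))) {0,1,2,3,4,5,6,7}
step 10: p <- q                       {6,7}
step 11: q <- (q + 2)                 {6,7}
step 12: eval (q < (3 + (thread // 3))) {6,7}
step 13: p <- (thread + (thread * thread)) {0,1,2,3,4,5,6,7}

Answer: 14 steps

u: -2,-3,-4,-5,-6,-7,-8,-9
p: 0,2,6,12,20,30,42,56
q: 4,4,4,4,4,4,6,6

steps = 14; useful = 94; efficiency = 94/112 = 47/56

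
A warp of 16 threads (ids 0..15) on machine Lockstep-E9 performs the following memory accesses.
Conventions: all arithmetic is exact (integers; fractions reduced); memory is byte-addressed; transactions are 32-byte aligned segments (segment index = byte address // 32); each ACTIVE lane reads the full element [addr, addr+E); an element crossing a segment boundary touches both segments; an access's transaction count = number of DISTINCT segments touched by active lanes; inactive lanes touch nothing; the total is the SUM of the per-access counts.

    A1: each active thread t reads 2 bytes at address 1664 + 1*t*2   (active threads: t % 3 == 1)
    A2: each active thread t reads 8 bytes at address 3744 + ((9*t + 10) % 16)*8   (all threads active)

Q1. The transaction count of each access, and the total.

A1: 1 transaction
A2: 4 transactions

Answer: 1,4; total 5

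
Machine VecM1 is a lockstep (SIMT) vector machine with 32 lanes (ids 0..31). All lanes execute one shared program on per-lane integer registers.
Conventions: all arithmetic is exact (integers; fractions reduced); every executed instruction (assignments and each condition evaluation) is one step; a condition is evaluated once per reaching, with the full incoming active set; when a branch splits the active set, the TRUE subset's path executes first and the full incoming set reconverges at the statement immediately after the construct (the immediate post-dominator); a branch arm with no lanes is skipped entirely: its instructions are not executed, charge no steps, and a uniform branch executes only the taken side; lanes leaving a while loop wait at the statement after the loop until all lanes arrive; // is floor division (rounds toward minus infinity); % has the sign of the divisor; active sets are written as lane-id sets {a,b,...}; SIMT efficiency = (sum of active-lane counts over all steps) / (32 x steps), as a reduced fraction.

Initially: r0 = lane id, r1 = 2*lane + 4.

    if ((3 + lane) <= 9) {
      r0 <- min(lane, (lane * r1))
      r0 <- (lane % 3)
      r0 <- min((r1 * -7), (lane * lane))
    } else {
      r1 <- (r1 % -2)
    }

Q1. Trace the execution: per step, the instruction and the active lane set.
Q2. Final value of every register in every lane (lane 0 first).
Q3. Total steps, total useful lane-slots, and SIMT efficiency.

step 0: eval ((3 + lane) <= 9)       {0,1,2,3,4,5,6,7,8,9,10,11,12,13,14,15,16,17,18,19,20,21,22,23,24,25,26,27,28,29,30,31}
step 1: r0 <- min(lane, (lane * r1)) {0,1,2,3,4,5,6}
step 2: r0 <- (lane % 3)             {0,1,2,3,4,5,6}
step 3: r0 <- min((r1 * -7), (lane * lane)) {0,1,2,3,4,5,6}
step 4: r1 <- (r1 % -2)              {7,8,9,10,11,12,13,14,15,16,17,18,19,20,21,22,23,24,25,26,27,28,29,30,31}

Answer: 5 steps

r0: -28,-42,-56,-70,-84,-98,-112,7,8,9,10,11,12,13,14,15,16,17,18,19,20,21,22,23,24,25,26,27,28,29,30,31
r1: 4,6,8,10,12,14,16,0,0,0,0,0,0,0,0,0,0,0,0,0,0,0,0,0,0,0,0,0,0,0,0,0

steps = 5; useful = 78; efficiency = 78/160 = 39/80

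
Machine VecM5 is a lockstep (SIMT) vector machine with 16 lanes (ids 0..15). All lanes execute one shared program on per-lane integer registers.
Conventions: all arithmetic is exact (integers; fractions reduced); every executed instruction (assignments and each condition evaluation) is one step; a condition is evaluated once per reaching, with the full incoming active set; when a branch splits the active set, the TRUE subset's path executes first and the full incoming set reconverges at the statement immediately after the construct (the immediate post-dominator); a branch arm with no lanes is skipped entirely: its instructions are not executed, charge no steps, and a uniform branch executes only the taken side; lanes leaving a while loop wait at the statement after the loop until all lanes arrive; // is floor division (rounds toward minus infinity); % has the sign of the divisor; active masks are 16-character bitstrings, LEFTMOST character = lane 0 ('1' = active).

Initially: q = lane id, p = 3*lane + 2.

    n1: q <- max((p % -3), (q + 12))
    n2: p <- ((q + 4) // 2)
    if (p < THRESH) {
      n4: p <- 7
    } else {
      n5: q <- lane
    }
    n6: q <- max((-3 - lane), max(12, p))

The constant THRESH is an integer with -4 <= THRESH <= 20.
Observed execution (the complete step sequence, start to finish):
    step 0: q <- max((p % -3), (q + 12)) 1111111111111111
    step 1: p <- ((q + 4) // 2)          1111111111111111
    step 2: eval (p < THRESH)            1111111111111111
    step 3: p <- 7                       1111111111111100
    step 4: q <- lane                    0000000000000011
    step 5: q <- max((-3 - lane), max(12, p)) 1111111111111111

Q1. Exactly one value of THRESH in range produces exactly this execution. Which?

Answer: THRESH = 15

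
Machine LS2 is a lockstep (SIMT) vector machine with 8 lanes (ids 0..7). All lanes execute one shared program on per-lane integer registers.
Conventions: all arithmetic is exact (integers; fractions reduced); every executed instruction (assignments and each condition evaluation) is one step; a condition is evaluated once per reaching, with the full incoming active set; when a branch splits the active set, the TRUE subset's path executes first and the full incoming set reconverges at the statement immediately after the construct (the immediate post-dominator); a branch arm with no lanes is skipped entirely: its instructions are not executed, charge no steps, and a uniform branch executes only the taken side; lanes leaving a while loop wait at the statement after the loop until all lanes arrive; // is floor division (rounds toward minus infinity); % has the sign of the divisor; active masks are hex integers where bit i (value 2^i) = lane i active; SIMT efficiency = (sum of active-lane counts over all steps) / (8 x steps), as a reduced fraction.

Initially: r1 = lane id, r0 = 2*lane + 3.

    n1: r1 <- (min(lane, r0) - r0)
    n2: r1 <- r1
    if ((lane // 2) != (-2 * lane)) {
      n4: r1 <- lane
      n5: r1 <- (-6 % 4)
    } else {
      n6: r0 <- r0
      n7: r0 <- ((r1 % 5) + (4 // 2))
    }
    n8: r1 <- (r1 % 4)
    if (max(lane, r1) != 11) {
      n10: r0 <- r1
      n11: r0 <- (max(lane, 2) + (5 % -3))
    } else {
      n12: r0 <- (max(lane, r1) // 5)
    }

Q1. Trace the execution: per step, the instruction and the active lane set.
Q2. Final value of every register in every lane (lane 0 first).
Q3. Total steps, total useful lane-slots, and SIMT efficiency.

step 0: r1 <- (min(lane, r0) - r0)   0xff
step 1: r1 <- r1                     0xff
step 2: eval ((lane // 2) != (-2 * lane)) 0xff
step 3: r1 <- lane                   0xfe
step 4: r1 <- (-6 % 4)               0xfe
step 5: r0 <- r0                     0x01
step 6: r0 <- ((r1 % 5) + (4 // 2))  0x01
step 7: r1 <- (r1 % 4)               0xff
step 8: eval (max(lane, r1) != 11)   0xff
step 9: r0 <- r1                     0xff
step 10: r0 <- (max(lane, 2) + (5 % -3)) 0xff

Answer: 11 steps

r1: 1,2,2,2,2,2,2,2
r0: 1,1,1,2,3,4,5,6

steps = 11; useful = 72; efficiency = 72/88 = 9/11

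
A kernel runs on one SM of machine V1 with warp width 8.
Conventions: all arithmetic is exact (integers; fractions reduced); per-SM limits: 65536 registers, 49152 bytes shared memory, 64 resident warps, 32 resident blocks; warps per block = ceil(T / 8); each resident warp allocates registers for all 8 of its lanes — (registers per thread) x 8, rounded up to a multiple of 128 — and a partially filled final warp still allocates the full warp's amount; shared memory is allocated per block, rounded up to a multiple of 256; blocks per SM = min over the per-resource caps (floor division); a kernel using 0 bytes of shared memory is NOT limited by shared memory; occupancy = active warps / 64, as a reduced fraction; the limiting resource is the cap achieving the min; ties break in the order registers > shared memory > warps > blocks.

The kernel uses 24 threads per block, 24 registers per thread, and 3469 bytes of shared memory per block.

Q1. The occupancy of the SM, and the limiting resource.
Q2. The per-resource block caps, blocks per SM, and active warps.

Answer: occupancy 39/64, limited by shared memory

registers: 85 blocks
shared memory: 13 blocks
warps: 21 blocks
blocks: 32 blocks

Answer: 13 blocks, 39 active warps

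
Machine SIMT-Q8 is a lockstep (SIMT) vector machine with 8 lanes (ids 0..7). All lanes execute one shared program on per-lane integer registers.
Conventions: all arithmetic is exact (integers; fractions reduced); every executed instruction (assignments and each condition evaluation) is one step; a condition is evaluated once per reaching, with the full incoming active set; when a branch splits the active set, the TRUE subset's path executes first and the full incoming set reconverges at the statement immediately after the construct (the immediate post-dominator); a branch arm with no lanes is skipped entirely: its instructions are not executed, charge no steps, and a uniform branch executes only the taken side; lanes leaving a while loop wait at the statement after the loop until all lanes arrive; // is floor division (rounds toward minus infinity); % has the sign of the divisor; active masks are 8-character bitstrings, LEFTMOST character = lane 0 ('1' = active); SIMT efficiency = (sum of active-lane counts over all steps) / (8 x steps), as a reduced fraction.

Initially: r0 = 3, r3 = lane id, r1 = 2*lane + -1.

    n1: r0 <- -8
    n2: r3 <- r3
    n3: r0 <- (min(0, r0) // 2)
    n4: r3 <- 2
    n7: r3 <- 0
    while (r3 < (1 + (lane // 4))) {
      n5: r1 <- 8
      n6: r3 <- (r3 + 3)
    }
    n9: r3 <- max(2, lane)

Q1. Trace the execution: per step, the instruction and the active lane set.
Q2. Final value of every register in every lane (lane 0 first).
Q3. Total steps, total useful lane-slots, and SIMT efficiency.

step 0: r0 <- -8                     11111111
step 1: r3 <- r3                     11111111
step 2: r0 <- (min(0, r0) // 2)      11111111
step 3: r3 <- 2                      11111111
step 4: r3 <- 0                      11111111
step 5: eval (r3 < (1 + (lane // 4))) 11111111
step 6: r1 <- 8                      11111111
step 7: r3 <- (r3 + 3)               11111111
step 8: eval (r3 < (1 + (lane // 4))) 11111111
step 9: r3 <- max(2, lane)           11111111

Answer: 10 steps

r0: -4,-4,-4,-4,-4,-4,-4,-4
r3: 2,2,2,3,4,5,6,7
r1: 8,8,8,8,8,8,8,8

steps = 10; useful = 80; efficiency = 80/80 = 1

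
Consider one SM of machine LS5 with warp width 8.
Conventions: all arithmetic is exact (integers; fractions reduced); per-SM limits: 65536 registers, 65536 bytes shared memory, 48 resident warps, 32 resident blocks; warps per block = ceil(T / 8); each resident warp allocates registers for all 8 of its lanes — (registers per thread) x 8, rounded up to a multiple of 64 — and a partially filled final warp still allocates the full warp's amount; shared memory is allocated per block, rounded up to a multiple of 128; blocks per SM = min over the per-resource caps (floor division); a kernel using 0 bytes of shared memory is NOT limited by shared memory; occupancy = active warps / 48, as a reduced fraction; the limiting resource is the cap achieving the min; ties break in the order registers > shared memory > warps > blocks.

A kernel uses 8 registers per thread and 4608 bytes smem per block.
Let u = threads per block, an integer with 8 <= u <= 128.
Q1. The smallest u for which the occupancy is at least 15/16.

Answer: u = 25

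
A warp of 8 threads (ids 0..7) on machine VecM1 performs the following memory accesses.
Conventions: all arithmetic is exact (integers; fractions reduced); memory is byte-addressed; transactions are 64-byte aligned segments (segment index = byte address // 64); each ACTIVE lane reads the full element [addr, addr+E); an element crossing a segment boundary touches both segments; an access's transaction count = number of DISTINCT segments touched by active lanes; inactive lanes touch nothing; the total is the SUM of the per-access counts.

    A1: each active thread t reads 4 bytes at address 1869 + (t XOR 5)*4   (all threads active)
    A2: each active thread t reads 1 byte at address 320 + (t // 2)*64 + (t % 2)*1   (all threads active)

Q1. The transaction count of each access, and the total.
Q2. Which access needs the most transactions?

A1: 1 transaction
A2: 4 transactions

Answer: 1,4; total 5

Answer: A2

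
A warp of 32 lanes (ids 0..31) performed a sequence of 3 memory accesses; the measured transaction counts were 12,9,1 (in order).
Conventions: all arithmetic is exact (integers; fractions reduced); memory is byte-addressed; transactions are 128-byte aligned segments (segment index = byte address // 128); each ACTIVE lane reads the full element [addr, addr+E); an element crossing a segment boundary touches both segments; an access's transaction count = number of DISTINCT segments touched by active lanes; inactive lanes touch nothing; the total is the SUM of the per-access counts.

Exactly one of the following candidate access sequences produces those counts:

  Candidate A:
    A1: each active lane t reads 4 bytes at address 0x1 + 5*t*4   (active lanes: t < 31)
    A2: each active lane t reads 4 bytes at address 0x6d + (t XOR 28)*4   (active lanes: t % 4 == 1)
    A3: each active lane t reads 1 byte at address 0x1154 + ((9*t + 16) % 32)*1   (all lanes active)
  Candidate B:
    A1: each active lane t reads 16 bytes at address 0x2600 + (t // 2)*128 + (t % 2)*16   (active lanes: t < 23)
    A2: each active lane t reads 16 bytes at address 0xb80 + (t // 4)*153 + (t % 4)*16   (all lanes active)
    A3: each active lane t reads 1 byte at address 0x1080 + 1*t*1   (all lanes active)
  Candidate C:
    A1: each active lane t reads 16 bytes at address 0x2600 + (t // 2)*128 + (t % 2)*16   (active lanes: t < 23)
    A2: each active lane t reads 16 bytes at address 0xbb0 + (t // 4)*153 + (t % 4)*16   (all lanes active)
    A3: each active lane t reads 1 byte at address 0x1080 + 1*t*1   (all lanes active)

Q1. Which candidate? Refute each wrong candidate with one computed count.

A: A1 gives 5 transactions, not 12
C: A2 gives 10 transactions, not 9
B: all counts match (12,9,1)

Answer: B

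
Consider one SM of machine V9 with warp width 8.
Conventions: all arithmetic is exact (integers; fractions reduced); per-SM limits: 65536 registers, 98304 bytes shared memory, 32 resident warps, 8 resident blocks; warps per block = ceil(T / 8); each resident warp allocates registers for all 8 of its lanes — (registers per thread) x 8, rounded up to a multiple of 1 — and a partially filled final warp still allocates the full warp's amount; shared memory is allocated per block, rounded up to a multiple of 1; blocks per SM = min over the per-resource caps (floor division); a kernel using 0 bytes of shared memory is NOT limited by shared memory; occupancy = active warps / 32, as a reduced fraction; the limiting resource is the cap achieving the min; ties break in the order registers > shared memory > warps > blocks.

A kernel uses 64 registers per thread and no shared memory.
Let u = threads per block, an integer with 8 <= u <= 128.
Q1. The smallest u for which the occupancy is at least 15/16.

Answer: u = 25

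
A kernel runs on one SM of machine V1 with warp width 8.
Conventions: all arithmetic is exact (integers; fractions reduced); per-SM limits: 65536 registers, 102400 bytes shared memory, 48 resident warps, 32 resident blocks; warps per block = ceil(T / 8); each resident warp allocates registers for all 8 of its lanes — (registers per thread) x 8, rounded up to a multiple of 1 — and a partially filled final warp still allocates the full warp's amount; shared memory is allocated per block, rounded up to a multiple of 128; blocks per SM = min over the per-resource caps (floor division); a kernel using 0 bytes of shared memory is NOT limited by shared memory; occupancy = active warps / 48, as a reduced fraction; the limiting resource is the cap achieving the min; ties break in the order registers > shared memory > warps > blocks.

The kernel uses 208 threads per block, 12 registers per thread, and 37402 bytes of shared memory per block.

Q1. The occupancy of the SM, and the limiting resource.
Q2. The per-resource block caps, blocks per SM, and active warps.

Answer: occupancy 13/24, limited by warps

registers: 26 blocks
shared memory: 2 blocks
warps: 1 block
blocks: 32 blocks

Answer: 1 block, 26 active warps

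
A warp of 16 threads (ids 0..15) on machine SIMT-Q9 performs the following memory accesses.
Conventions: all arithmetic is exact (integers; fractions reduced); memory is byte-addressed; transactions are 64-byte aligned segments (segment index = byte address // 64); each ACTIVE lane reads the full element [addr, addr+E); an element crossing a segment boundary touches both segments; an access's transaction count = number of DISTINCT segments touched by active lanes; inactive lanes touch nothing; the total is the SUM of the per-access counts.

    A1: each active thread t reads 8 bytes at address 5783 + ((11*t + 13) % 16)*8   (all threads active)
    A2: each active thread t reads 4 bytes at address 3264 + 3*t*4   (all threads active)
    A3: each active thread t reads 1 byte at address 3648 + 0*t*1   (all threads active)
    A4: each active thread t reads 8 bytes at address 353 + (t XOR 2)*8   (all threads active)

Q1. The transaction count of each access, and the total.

A1: 3 transactions
A2: 3 transactions
A3: 1 transaction
A4: 3 transactions

Answer: 3,3,1,3; total 10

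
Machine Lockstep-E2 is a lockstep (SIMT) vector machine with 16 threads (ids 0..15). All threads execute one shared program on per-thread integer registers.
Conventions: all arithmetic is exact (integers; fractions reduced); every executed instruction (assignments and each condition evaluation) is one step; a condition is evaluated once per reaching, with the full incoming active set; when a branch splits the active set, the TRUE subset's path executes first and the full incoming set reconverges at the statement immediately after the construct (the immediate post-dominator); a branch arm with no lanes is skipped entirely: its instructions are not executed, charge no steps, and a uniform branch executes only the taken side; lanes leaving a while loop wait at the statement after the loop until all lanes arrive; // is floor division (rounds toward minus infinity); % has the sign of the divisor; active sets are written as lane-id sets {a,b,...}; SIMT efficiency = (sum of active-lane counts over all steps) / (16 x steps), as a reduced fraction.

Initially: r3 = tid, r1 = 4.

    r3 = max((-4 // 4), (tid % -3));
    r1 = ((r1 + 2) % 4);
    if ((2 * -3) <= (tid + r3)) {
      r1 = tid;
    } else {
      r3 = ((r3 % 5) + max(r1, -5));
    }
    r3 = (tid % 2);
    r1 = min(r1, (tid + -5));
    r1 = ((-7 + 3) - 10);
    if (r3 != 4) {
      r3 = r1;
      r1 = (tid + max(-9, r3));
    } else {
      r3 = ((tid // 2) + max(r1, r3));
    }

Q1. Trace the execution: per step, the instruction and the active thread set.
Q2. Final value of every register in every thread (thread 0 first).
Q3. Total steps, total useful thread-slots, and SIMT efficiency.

step 0: r3 <- max((-4 // 4), (tid % -3)) {0,1,2,3,4,5,6,7,8,9,10,11,12,13,14,15}
step 1: r1 <- ((r1 + 2) % 4)         {0,1,2,3,4,5,6,7,8,9,10,11,12,13,14,15}
step 2: eval ((2 * -3) <= (tid + r3)) {0,1,2,3,4,5,6,7,8,9,10,11,12,13,14,15}
step 3: r1 <- tid                    {0,1,2,3,4,5,6,7,8,9,10,11,12,13,14,15}
step 4: r3 <- (tid % 2)              {0,1,2,3,4,5,6,7,8,9,10,11,12,13,14,15}
step 5: r1 <- min(r1, (tid + -5))    {0,1,2,3,4,5,6,7,8,9,10,11,12,13,14,15}
step 6: r1 <- ((-7 + 3) - 10)        {0,1,2,3,4,5,6,7,8,9,10,11,12,13,14,15}
step 7: eval (r3 != 4)               {0,1,2,3,4,5,6,7,8,9,10,11,12,13,14,15}
step 8: r3 <- r1                     {0,1,2,3,4,5,6,7,8,9,10,11,12,13,14,15}
step 9: r1 <- (tid + max(-9, r3))    {0,1,2,3,4,5,6,7,8,9,10,11,12,13,14,15}

Answer: 10 steps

r3: -14,-14,-14,-14,-14,-14,-14,-14,-14,-14,-14,-14,-14,-14,-14,-14
r1: -9,-8,-7,-6,-5,-4,-3,-2,-1,0,1,2,3,4,5,6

steps = 10; useful = 160; efficiency = 160/160 = 1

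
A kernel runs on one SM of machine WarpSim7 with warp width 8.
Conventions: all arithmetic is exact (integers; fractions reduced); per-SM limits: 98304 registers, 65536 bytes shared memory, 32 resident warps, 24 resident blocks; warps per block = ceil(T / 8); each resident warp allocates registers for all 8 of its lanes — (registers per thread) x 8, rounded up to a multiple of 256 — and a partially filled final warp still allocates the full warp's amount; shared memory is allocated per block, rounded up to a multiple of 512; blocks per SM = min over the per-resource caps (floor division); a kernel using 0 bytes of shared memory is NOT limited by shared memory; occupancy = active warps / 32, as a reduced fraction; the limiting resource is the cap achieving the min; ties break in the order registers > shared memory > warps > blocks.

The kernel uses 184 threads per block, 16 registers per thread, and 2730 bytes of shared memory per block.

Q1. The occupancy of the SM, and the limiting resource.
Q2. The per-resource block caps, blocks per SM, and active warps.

Answer: occupancy 23/32, limited by warps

registers: 16 blocks
shared memory: 21 blocks
warps: 1 block
blocks: 24 blocks

Answer: 1 block, 23 active warps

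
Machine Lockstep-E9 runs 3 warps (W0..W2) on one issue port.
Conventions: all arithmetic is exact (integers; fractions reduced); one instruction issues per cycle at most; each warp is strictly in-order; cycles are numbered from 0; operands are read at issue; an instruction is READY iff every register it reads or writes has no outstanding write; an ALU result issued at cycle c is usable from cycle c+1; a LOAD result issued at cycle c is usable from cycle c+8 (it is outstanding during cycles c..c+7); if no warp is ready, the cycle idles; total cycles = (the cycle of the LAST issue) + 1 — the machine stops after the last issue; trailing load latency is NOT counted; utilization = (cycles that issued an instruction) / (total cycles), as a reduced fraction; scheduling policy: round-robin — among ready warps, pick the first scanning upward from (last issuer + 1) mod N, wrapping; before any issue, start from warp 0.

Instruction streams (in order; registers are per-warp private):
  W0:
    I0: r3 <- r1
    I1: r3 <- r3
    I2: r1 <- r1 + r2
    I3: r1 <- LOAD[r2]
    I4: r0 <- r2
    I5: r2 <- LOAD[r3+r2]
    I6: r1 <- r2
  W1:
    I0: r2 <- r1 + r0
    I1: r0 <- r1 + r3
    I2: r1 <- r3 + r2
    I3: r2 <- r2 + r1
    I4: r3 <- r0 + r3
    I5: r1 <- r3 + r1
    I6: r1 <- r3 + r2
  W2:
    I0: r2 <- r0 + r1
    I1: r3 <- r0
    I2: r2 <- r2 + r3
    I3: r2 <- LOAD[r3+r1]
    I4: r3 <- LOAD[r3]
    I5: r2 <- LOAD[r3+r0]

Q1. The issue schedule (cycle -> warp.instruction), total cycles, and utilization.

cycle 0: W0.I0
cycle 1: W1.I0
cycle 2: W2.I0
cycle 3: W0.I1
cycle 4: W1.I1
cycle 5: W2.I1
cycle 6: W0.I2
cycle 7: W1.I2
cycle 8: W2.I2
cycle 9: W0.I3
cycle 10: W1.I3
cycle 11: W2.I3
cycle 12: W0.I4
cycle 13: W1.I4
cycle 14: W2.I4
cycle 15: W0.I5
cycle 16: W1.I5
cycle 17: W1.I6
cycle 18: idle
cycle 19: idle
cycle 20: idle
cycle 21: idle
cycle 22: W2.I5
cycle 23: W0.I6

Answer: 24 cycles, utilization 5/6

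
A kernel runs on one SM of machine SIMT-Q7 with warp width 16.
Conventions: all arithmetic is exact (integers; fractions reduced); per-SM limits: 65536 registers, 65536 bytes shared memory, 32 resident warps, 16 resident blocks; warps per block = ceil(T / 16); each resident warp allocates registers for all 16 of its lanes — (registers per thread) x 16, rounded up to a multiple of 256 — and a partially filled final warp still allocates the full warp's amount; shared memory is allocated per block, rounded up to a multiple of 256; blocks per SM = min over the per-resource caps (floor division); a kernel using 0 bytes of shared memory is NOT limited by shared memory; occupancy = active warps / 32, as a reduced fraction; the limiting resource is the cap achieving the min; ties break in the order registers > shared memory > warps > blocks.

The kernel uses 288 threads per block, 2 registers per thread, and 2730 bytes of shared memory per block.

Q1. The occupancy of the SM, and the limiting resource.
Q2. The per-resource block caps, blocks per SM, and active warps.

Answer: occupancy 9/16, limited by warps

registers: 14 blocks
shared memory: 23 blocks
warps: 1 block
blocks: 16 blocks

Answer: 1 block, 18 active warps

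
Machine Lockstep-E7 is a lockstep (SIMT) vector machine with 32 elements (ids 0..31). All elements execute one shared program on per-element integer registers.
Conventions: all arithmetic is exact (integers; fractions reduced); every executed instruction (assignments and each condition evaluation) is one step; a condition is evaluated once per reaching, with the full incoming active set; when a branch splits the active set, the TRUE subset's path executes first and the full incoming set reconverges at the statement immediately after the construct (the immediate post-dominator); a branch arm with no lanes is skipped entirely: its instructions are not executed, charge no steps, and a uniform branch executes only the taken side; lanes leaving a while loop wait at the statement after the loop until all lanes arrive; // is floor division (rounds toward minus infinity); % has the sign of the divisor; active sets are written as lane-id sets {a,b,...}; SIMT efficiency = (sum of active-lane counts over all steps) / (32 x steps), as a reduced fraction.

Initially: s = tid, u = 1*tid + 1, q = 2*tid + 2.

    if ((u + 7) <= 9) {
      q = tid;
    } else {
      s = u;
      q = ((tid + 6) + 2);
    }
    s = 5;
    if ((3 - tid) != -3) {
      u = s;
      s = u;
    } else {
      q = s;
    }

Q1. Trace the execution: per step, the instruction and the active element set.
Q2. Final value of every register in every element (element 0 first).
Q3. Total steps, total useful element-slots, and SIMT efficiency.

step 0: eval ((u + 7) <= 9)          {0,1,2,3,4,5,6,7,8,9,10,11,12,13,14,15,16,17,18,19,20,21,22,23,24,25,26,27,28,29,30,31}
step 1: q <- tid                     {0,1}
step 2: s <- u                       {2,3,4,5,6,7,8,9,10,11,12,13,14,15,16,17,18,19,20,21,22,23,24,25,26,27,28,29,30,31}
step 3: q <- ((tid + 6) + 2)         {2,3,4,5,6,7,8,9,10,11,12,13,14,15,16,17,18,19,20,21,22,23,24,25,26,27,28,29,30,31}
step 4: s <- 5                       {0,1,2,3,4,5,6,7,8,9,10,11,12,13,14,15,16,17,18,19,20,21,22,23,24,25,26,27,28,29,30,31}
step 5: eval ((3 - tid) != -3)       {0,1,2,3,4,5,6,7,8,9,10,11,12,13,14,15,16,17,18,19,20,21,22,23,24,25,26,27,28,29,30,31}
step 6: u <- s                       {0,1,2,3,4,5,7,8,9,10,11,12,13,14,15,16,17,18,19,20,21,22,23,24,25,26,27,28,29,30,31}
step 7: s <- u                       {0,1,2,3,4,5,7,8,9,10,11,12,13,14,15,16,17,18,19,20,21,22,23,24,25,26,27,28,29,30,31}
step 8: q <- s                       {6}

Answer: 9 steps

s: 5,5,5,5,5,5,5,5,5,5,5,5,5,5,5,5,5,5,5,5,5,5,5,5,5,5,5,5,5,5,5,5
u: 5,5,5,5,5,5,7,5,5,5,5,5,5,5,5,5,5,5,5,5,5,5,5,5,5,5,5,5,5,5,5,5
q: 0,1,10,11,12,13,5,15,16,17,18,19,20,21,22,23,24,25,26,27,28,29,30,31,32,33,34,35,36,37,38,39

steps = 9; useful = 221; efficiency = 221/288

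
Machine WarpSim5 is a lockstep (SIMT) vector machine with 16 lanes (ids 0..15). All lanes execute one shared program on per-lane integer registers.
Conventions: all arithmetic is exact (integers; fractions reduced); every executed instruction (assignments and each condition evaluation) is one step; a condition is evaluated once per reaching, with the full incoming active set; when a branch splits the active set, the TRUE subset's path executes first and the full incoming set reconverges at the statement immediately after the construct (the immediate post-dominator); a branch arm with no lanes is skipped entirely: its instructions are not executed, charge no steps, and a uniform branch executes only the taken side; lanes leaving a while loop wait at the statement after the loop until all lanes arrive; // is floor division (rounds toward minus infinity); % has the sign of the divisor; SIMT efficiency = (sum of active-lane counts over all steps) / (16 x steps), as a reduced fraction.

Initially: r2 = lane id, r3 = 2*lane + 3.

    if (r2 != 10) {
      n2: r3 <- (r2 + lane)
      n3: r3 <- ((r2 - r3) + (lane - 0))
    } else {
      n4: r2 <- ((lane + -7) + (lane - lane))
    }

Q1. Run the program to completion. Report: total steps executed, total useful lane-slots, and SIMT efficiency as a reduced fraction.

Answer: 4 steps, 47 useful, 47/64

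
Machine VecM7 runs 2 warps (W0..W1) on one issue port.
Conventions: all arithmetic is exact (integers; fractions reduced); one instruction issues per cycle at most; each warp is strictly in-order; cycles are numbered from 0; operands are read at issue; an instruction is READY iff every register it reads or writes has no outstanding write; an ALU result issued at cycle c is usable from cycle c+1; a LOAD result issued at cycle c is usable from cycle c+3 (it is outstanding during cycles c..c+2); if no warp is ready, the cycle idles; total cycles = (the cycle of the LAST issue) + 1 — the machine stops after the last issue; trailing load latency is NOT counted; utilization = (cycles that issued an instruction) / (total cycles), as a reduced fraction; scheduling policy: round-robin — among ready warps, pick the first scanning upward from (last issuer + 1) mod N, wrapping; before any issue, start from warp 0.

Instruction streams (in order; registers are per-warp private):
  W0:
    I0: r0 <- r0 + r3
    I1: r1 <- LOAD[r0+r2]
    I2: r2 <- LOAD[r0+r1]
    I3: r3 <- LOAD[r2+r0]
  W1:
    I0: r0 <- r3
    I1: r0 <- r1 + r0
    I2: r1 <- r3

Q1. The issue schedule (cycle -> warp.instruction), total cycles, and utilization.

cycle 0: W0.I0
cycle 1: W1.I0
cycle 2: W0.I1
cycle 3: W1.I1
cycle 4: W1.I2
cycle 5: W0.I2
cycle 6: idle
cycle 7: idle
cycle 8: W0.I3

Answer: 9 cycles, utilization 7/9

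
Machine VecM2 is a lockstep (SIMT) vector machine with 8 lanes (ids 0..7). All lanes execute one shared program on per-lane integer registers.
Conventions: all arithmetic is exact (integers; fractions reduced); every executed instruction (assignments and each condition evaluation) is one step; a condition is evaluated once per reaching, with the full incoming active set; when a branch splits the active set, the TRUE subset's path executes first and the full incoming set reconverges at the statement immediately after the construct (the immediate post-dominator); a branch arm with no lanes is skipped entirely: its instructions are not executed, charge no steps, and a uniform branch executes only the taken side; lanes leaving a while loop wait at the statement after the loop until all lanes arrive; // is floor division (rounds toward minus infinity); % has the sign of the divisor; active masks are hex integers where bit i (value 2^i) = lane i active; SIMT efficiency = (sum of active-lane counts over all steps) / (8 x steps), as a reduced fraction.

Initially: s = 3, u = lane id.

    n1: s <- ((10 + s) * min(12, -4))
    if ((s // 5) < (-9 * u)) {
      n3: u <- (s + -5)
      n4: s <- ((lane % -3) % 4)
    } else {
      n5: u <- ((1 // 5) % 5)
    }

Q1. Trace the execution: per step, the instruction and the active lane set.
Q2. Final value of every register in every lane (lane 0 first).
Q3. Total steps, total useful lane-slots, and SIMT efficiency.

step 0: s <- ((10 + s) * min(12, -4)) 0xff
step 1: eval ((s // 5) < (-9 * u))   0xff
step 2: u <- (s + -5)                0x03
step 3: s <- ((lane % -3) % 4)       0x03
step 4: u <- ((1 // 5) % 5)          0xfc

Answer: 5 steps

s: 0,2,-52,-52,-52,-52,-52,-52
u: -57,-57,0,0,0,0,0,0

steps = 5; useful = 26; efficiency = 26/40 = 13/20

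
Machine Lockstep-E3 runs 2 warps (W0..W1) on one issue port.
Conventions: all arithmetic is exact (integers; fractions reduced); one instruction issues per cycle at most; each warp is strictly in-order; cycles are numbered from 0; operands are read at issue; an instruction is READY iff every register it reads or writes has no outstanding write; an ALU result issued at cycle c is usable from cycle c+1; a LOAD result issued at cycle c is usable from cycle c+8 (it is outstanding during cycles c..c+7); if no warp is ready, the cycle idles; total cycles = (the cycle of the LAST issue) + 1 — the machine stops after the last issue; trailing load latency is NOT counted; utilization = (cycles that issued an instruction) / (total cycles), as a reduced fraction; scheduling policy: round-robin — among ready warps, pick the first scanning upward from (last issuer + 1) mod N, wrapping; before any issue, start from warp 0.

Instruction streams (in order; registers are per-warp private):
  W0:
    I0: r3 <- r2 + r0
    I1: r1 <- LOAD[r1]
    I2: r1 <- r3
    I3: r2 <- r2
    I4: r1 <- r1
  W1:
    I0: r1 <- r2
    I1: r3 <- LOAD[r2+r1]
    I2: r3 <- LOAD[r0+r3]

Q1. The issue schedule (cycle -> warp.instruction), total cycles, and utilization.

cycle 0: W0.I0
cycle 1: W1.I0
cycle 2: W0.I1
cycle 3: W1.I1
cycle 4: idle
cycle 5: idle
cycle 6: idle
cycle 7: idle
cycle 8: idle
cycle 9: idle
cycle 10: W0.I2
cycle 11: W1.I2
cycle 12: W0.I3
cycle 13: W0.I4

Answer: 14 cycles, utilization 4/7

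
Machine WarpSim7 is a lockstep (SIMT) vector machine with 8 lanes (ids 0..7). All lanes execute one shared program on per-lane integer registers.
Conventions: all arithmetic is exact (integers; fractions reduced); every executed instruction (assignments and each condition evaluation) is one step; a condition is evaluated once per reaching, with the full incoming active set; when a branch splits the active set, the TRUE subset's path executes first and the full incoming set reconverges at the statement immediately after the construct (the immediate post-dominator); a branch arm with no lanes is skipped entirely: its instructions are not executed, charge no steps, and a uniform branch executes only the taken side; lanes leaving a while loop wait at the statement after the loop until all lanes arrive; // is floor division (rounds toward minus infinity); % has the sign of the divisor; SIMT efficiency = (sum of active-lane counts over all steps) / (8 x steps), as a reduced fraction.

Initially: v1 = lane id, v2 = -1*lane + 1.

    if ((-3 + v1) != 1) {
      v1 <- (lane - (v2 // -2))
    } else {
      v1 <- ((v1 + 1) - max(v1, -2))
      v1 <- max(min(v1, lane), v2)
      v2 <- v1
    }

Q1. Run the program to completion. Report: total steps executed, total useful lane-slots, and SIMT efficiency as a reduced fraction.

Answer: 5 steps, 18 useful, 9/20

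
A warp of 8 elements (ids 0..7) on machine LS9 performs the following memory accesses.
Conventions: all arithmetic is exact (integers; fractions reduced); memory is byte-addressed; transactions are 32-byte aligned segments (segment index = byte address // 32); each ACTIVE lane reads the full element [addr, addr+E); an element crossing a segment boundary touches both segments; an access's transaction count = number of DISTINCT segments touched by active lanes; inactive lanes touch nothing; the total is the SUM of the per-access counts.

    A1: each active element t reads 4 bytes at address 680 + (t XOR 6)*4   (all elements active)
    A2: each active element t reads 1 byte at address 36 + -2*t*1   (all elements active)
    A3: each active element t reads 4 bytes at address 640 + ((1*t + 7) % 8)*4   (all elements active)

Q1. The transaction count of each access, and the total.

A1: 2 transactions
A2: 2 transactions
A3: 1 transaction

Answer: 2,2,1; total 5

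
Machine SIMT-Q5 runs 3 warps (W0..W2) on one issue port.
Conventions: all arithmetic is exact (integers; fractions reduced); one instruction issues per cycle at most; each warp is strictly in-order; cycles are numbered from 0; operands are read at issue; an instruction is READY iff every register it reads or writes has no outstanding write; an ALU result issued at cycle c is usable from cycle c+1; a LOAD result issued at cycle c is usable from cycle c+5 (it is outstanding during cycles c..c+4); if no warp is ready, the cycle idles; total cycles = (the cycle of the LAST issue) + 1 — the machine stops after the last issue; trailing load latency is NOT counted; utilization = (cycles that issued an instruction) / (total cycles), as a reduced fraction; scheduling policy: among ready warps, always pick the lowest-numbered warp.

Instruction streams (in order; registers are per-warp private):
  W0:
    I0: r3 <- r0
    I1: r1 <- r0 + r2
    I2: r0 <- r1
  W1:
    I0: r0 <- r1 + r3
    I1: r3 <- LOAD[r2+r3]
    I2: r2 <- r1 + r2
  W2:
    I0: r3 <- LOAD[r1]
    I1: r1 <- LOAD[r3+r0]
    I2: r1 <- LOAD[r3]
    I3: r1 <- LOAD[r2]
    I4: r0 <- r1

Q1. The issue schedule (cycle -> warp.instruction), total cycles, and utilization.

cycle 0: W0.I0
cycle 1: W0.I1
cycle 2: W0.I2
cycle 3: W1.I0
cycle 4: W1.I1
cycle 5: W1.I2
cycle 6: W2.I0
cycle 7: idle
cycle 8: idle
cycle 9: idle
cycle 10: idle
cycle 11: W2.I1
cycle 12: idle
cycle 13: idle
cycle 14: idle
cycle 15: idle
cycle 16: W2.I2
cycle 17: idle
cycle 18: idle
cycle 19: idle
cycle 20: idle
cycle 21: W2.I3
cycle 22: idle
cycle 23: idle
cycle 24: idle
cycle 25: idle
cycle 26: W2.I4

Answer: 27 cycles, utilization 11/27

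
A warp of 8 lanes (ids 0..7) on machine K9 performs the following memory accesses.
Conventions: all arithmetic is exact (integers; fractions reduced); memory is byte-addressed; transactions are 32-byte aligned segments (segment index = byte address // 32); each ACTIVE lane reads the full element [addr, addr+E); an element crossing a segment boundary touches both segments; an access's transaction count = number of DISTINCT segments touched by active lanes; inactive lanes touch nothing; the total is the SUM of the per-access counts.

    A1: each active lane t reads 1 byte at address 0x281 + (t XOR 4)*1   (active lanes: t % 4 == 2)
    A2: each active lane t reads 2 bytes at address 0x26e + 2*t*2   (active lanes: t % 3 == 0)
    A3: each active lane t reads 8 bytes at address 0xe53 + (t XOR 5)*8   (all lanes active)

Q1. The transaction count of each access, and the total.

A1: 1 transaction
A2: 2 transactions
A3: 3 transactions

Answer: 1,2,3; total 6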